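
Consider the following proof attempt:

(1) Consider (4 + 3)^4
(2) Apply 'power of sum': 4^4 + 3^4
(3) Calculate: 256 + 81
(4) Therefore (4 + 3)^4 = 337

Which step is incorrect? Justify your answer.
Step 2: Apply 'power of sum': 4^4 + 3^4

Step 2 incorrectly applies a non-existent rule '(a+b)^n = a^n + b^n'. This is false in general. The correct expansion uses the binomial theorem. The actual value is (4 + 3)^4 = 7^4 = 2401, not 337.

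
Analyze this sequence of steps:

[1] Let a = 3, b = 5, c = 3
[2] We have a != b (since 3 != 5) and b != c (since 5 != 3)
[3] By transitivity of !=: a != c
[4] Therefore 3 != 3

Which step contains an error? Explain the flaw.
Step 3: By transitivity of !=: a != c

Step 3 incorrectly applies transitivity to the '!=' relation. Transitivity states: if a R b and b R c, then a R c. However, '!=' is not transitive. Counterexample: 3 != 5 and 5 != 3, but 3 = 3 (both equal 3). Transitivity holds for relations like <, <=, =, but not for !=.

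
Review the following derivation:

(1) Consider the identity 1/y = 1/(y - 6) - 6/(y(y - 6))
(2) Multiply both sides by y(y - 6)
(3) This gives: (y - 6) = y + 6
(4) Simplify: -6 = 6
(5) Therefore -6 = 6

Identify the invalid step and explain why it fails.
Step 3: This gives: (y - 6) = y + 6

Step 3 makes a sign error when clearing denominators. Multiplying -6/(y(y - 6)) by y(y - 6) gives -6, not +6. The correct result is (y - 6) = y - 6, which is trivially true, not (y - 6) = y + 6. (Step 1 is a valid identity: 1/(y - 6) - 6/(y(y - 6)) = (y - 6)/(y(y - 6)) = 1/y.)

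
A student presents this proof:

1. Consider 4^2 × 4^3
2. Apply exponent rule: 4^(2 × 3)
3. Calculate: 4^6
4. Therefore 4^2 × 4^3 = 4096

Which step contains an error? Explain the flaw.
Step 2: Apply exponent rule: 4^(2 × 3)

Step 2 incorrectly states that a^b × a^c = a^(b×c). The correct rule is a^b × a^c = a^(b+c). The actual value is 4^2 × 4^3 = 4^5 = 1024, not 4^6 = 4096.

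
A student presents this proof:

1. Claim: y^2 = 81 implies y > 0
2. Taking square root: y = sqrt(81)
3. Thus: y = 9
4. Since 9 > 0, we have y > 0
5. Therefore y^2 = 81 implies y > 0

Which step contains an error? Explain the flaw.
Step 2: Taking square root: y = sqrt(81)

Step 2 takes the square root and assumes the positive root only. The equation y^2 = 81 actually has two solutions: y = 9 and y = -9. The proof silently assumes y > 0 without justification, then uses this assumption to conclude y > 0, which is circular. The counterexample y = -9 shows the claim is false.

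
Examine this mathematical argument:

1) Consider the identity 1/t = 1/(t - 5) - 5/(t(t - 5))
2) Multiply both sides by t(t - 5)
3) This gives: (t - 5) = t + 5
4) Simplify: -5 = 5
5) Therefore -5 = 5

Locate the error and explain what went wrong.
Step 3: This gives: (t - 5) = t + 5

Step 3 makes a sign error when clearing denominators. Multiplying -5/(t(t - 5)) by t(t - 5) gives -5, not +5. The correct result is (t - 5) = t - 5, which is trivially true, not (t - 5) = t + 5. (Step 1 is a valid identity: 1/(t - 5) - 5/(t(t - 5)) = (t - 5)/(t(t - 5)) = 1/t.)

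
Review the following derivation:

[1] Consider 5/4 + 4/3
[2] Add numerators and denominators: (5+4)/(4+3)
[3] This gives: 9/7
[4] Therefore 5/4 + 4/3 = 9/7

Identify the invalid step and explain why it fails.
Step 2: Add numerators and denominators: (5+4)/(4+3)

Step 2 incorrectly adds fractions by separately adding numerators and denominators. This is wrong. The correct method requires a common denominator: 5/4 + 4/3 = (5×3 + 4×4)/(4×3) = 31/12 = 31/12. The method used gives 9/7, which is different.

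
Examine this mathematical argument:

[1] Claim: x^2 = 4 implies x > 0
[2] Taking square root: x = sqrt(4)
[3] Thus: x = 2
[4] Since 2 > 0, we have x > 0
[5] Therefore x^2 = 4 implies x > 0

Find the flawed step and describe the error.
Step 2: Taking square root: x = sqrt(4)

Step 2 takes the square root and assumes the positive root only. The equation x^2 = 4 actually has two solutions: x = 2 and x = -2. The proof silently assumes x > 0 without justification, then uses this assumption to conclude x > 0, which is circular. The counterexample x = -2 shows the claim is false.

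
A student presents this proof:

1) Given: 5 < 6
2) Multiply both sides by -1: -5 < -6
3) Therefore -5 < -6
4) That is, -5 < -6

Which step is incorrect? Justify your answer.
Step 2: Multiply both sides by -1: -5 < -6

Step 2 multiplies both sides by -1 but fails to reverse the inequality sign. When multiplying (or dividing) an inequality by a negative number, the direction must be reversed. Since 5 < 6, we should get -5 > -6, i.e., -5 > -6.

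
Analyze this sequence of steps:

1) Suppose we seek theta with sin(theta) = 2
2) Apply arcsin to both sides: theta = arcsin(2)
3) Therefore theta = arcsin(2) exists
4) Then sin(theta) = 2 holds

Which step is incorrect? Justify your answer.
Step 2: Apply arcsin to both sides: theta = arcsin(2)

Step 2 applies arcsin to 2. However, arcsin(x) is only defined for x in [-1, 1] because sin(theta) can only produce values in that range. Since |2| > 1, arcsin(2) is undefined. There is no angle whose sine equals 2.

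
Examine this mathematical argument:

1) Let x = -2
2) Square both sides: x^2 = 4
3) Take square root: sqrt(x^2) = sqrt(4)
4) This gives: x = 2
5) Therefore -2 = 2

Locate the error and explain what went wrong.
Step 4: This gives: x = 2

Step 4 incorrectly states that sqrt(x^2) = x. The correct identity is sqrt(x^2) = |x|. Since x = -2 < 0, we have sqrt(x^2) = |-2| = 2, not x = -2.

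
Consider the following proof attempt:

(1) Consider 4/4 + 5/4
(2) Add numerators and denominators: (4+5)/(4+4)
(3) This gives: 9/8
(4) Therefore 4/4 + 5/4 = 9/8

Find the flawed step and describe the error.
Step 2: Add numerators and denominators: (4+5)/(4+4)

Step 2 incorrectly adds fractions by separately adding numerators and denominators. This is wrong. The correct method requires a common denominator: 4/4 + 5/4 = (4×4 + 5×4)/(4×4) = 36/16 = 9/4. The method used gives 9/8, which is different.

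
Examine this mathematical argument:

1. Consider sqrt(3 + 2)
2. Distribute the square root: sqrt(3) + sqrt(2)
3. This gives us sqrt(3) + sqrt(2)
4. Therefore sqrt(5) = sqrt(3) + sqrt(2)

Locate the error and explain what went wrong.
Step 2: Distribute the square root: sqrt(3) + sqrt(2)

Step 2 incorrectly 'distributes' the square root over addition. The square root function does not distribute: sqrt(a + b) ≠ sqrt(a) + sqrt(b). In fact, sqrt(3 + 2) = sqrt(5) ≈ 2.2361, while sqrt(3) + sqrt(2) ≈ 3.1463.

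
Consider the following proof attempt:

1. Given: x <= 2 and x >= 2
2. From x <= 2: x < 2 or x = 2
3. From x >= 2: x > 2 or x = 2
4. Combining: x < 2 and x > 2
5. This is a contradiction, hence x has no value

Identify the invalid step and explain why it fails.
Step 4: Combining: x < 2 and x > 2

Step 4 incorrectly combines the conditions. From x <= 2 and x >= 2, the intersection is x = 2. The error treats the 'or' cases as 'and' requirements. The correct conclusion is that x = 2 is the unique solution, not that no solution exists.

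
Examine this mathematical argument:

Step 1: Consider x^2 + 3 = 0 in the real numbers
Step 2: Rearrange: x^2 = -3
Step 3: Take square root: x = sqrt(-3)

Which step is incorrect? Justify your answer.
Step 3: Take square root: x = sqrt(-3)

Step 3 takes the square root of -3, which is negative. In the real number system, the square root of a negative number is undefined. The equation x^2 + 3 = 0 has no real solutions. Square roots of negative numbers only exist in the complex numbers.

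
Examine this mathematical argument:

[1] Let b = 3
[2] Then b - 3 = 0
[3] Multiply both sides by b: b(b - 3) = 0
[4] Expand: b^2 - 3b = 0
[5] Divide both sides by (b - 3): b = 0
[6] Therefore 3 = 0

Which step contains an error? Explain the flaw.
Step 5: Divide both sides by (b - 3): b = 0

Step 5 divides both sides by (b - 3). However, since b = 3, we have (b - 3) = 0. Division by zero is undefined, making this step invalid.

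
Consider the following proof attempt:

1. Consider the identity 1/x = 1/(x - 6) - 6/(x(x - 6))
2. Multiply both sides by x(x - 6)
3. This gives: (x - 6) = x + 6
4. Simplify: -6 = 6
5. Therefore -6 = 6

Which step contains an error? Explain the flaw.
Step 3: This gives: (x - 6) = x + 6

Step 3 makes a sign error when clearing denominators. Multiplying -6/(x(x - 6)) by x(x - 6) gives -6, not +6. The correct result is (x - 6) = x - 6, which is trivially true, not (x - 6) = x + 6. (Step 1 is a valid identity: 1/(x - 6) - 6/(x(x - 6)) = (x - 6)/(x(x - 6)) = 1/x.)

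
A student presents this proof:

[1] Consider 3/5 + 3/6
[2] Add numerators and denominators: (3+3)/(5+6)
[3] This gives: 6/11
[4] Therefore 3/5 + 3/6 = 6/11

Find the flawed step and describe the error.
Step 2: Add numerators and denominators: (3+3)/(5+6)

Step 2 incorrectly adds fractions by separately adding numerators and denominators. This is wrong. The correct method requires a common denominator: 3/5 + 3/6 = (3×6 + 3×5)/(5×6) = 33/30 = 11/10. The method used gives 6/11, which is different.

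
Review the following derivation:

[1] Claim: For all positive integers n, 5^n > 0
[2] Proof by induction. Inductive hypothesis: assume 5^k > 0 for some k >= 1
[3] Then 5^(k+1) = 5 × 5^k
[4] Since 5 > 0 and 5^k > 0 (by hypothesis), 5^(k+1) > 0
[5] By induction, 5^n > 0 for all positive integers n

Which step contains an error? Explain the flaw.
Step 5: By induction, 5^n > 0 for all positive integers n

Step 5 concludes the proof by induction, but no base case was ever established. A valid induction proof requires: (1) a base case proving 5^1 > 0, and (2) an inductive step showing IF 5^k > 0 THEN 5^(k+1) > 0. Steps 2-4 correctly establish the inductive step, but without the base case the conclusion in step 5 does not follow.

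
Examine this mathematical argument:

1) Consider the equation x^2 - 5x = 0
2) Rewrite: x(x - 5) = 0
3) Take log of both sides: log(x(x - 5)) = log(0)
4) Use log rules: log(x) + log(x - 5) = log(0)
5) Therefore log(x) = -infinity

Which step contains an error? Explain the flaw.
Step 3: Take log of both sides: log(x(x - 5)) = log(0)

Step 3 takes the logarithm of both sides, resulting in log(0) on the right side. The logarithm is only defined for positive numbers; log(0) is undefined (approaches negative infinity). This operation is invalid.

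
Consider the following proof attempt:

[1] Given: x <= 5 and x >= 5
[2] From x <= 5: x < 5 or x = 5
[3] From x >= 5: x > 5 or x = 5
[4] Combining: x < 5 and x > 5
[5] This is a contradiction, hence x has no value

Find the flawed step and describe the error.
Step 4: Combining: x < 5 and x > 5

Step 4 incorrectly combines the conditions. From x <= 5 and x >= 5, the intersection is x = 5. The error treats the 'or' cases as 'and' requirements. The correct conclusion is that x = 5 is the unique solution, not that no solution exists.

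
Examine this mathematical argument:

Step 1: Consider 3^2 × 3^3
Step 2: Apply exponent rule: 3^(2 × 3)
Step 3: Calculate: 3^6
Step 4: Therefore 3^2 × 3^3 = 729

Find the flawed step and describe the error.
Step 2: Apply exponent rule: 3^(2 × 3)

Step 2 incorrectly states that a^b × a^c = a^(b×c). The correct rule is a^b × a^c = a^(b+c). The actual value is 3^2 × 3^3 = 3^5 = 243, not 3^6 = 729.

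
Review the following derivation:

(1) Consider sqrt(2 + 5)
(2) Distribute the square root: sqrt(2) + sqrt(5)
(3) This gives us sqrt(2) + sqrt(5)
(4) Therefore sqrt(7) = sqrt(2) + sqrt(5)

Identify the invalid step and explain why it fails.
Step 2: Distribute the square root: sqrt(2) + sqrt(5)

Step 2 incorrectly 'distributes' the square root over addition. The square root function does not distribute: sqrt(a + b) ≠ sqrt(a) + sqrt(b). In fact, sqrt(2 + 5) = sqrt(7) ≈ 2.6458, while sqrt(2) + sqrt(5) ≈ 3.6503.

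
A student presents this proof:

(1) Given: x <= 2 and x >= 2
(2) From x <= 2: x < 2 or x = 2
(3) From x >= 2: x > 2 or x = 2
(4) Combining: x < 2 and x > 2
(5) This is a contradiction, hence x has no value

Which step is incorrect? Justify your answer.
Step 4: Combining: x < 2 and x > 2

Step 4 incorrectly combines the conditions. From x <= 2 and x >= 2, the intersection is x = 2. The error treats the 'or' cases as 'and' requirements. The correct conclusion is that x = 2 is the unique solution, not that no solution exists.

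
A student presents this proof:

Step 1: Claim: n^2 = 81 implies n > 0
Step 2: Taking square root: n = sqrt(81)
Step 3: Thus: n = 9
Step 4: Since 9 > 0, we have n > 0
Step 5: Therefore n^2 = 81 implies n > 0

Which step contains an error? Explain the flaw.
Step 2: Taking square root: n = sqrt(81)

Step 2 takes the square root and assumes the positive root only. The equation n^2 = 81 actually has two solutions: n = 9 and n = -9. The proof silently assumes n > 0 without justification, then uses this assumption to conclude n > 0, which is circular. The counterexample n = -9 shows the claim is false.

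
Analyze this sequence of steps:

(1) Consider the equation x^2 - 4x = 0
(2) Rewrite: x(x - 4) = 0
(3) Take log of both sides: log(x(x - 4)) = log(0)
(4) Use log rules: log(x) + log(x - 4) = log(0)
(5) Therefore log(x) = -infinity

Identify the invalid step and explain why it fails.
Step 3: Take log of both sides: log(x(x - 4)) = log(0)

Step 3 takes the logarithm of both sides, resulting in log(0) on the right side. The logarithm is only defined for positive numbers; log(0) is undefined (approaches negative infinity). This operation is invalid.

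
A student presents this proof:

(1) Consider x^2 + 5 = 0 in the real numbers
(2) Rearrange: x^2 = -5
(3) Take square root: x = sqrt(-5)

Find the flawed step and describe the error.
Step 3: Take square root: x = sqrt(-5)

Step 3 takes the square root of -5, which is negative. In the real number system, the square root of a negative number is undefined. The equation x^2 + 5 = 0 has no real solutions. Square roots of negative numbers only exist in the complex numbers.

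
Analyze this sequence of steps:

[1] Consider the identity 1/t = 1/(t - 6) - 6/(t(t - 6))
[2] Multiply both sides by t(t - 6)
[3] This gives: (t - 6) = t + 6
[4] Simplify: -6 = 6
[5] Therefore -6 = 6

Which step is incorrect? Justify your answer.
Step 3: This gives: (t - 6) = t + 6

Step 3 makes a sign error when clearing denominators. Multiplying -6/(t(t - 6)) by t(t - 6) gives -6, not +6. The correct result is (t - 6) = t - 6, which is trivially true, not (t - 6) = t + 6. (Step 1 is a valid identity: 1/(t - 6) - 6/(t(t - 6)) = (t - 6)/(t(t - 6)) = 1/t.)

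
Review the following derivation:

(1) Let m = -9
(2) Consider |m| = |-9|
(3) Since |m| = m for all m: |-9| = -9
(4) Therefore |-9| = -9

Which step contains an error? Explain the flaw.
Step 3: Since |m| = m for all m: |-9| = -9

Step 3 incorrectly states that |m| = m for all m. The correct definition is |m| = m when m >= 0, and |m| = -m when m < 0. Since -9 < 0, we have |-9| = -(-9) = 9, not -9.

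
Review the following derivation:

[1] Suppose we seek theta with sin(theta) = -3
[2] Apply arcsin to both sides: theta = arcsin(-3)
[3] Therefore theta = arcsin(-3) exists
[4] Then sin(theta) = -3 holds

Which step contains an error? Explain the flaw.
Step 2: Apply arcsin to both sides: theta = arcsin(-3)

Step 2 applies arcsin to -3. However, arcsin(x) is only defined for x in [-1, 1] because sin(theta) can only produce values in that range. Since |-3| > 1, arcsin(-3) is undefined. There is no angle whose sine equals -3.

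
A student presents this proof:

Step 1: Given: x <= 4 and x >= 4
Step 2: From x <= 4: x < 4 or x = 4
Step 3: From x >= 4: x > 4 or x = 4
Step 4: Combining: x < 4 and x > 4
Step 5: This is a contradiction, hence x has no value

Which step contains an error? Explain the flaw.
Step 4: Combining: x < 4 and x > 4

Step 4 incorrectly combines the conditions. From x <= 4 and x >= 4, the intersection is x = 4. The error treats the 'or' cases as 'and' requirements. The correct conclusion is that x = 4 is the unique solution, not that no solution exists.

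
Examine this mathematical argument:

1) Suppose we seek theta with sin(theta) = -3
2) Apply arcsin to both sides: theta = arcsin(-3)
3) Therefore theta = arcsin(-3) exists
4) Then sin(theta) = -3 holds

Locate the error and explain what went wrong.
Step 2: Apply arcsin to both sides: theta = arcsin(-3)

Step 2 applies arcsin to -3. However, arcsin(x) is only defined for x in [-1, 1] because sin(theta) can only produce values in that range. Since |-3| > 1, arcsin(-3) is undefined. There is no angle whose sine equals -3.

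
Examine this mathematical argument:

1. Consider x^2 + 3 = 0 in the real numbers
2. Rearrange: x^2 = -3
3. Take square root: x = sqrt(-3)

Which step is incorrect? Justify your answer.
Step 3: Take square root: x = sqrt(-3)

Step 3 takes the square root of -3, which is negative. In the real number system, the square root of a negative number is undefined. The equation x^2 + 3 = 0 has no real solutions. Square roots of negative numbers only exist in the complex numbers.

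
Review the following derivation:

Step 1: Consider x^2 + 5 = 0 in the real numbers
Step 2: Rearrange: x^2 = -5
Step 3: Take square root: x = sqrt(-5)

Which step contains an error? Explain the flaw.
Step 3: Take square root: x = sqrt(-5)

Step 3 takes the square root of -5, which is negative. In the real number system, the square root of a negative number is undefined. The equation x^2 + 5 = 0 has no real solutions. Square roots of negative numbers only exist in the complex numbers.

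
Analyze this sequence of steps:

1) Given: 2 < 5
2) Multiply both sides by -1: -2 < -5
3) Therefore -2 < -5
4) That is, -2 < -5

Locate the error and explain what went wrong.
Step 2: Multiply both sides by -1: -2 < -5

Step 2 multiplies both sides by -1 but fails to reverse the inequality sign. When multiplying (or dividing) an inequality by a negative number, the direction must be reversed. Since 2 < 5, we should get -2 > -5, i.e., -2 > -5.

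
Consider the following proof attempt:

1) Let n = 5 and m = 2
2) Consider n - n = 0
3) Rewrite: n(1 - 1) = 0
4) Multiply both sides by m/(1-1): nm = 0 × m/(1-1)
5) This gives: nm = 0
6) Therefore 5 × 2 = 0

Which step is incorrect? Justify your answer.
Step 4: Multiply both sides by m/(1-1): nm = 0 × m/(1-1)

Step 4 multiplies both sides by m/(1-1). However, 1-1 = 0, so this is multiplication by m/0, which is undefined. We cannot multiply by an undefined expression.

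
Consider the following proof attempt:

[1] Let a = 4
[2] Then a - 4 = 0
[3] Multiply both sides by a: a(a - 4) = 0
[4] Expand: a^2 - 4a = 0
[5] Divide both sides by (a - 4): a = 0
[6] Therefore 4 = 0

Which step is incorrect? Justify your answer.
Step 5: Divide both sides by (a - 4): a = 0

Step 5 divides both sides by (a - 4). However, since a = 4, we have (a - 4) = 0. Division by zero is undefined, making this step invalid.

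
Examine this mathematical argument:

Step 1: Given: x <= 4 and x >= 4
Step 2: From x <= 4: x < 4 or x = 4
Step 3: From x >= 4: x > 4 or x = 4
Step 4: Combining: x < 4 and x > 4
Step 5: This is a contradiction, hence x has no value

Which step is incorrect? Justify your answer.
Step 4: Combining: x < 4 and x > 4

Step 4 incorrectly combines the conditions. From x <= 4 and x >= 4, the intersection is x = 4. The error treats the 'or' cases as 'and' requirements. The correct conclusion is that x = 4 is the unique solution, not that no solution exists.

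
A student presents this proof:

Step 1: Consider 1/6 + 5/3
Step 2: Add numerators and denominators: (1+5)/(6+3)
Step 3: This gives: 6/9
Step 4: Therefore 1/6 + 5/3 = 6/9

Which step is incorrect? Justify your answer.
Step 2: Add numerators and denominators: (1+5)/(6+3)

Step 2 incorrectly adds fractions by separately adding numerators and denominators. This is wrong. The correct method requires a common denominator: 1/6 + 5/3 = (1×3 + 5×6)/(6×3) = 33/18 = 11/6. The method used gives 6/9, which is different.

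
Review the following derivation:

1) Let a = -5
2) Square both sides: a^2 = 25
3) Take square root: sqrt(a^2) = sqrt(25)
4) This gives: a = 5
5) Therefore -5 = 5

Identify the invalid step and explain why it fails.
Step 4: This gives: a = 5

Step 4 incorrectly states that sqrt(a^2) = a. The correct identity is sqrt(a^2) = |a|. Since a = -5 < 0, we have sqrt(a^2) = |-5| = 5, not a = -5.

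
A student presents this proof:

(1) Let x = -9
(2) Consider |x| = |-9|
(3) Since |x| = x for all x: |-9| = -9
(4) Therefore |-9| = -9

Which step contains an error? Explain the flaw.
Step 3: Since |x| = x for all x: |-9| = -9

Step 3 incorrectly states that |x| = x for all x. The correct definition is |x| = x when x >= 0, and |x| = -x when x < 0. Since -9 < 0, we have |-9| = -(-9) = 9, not -9.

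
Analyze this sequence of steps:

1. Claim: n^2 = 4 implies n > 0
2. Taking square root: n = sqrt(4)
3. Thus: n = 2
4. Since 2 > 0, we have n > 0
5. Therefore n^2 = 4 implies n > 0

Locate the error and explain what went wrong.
Step 2: Taking square root: n = sqrt(4)

Step 2 takes the square root and assumes the positive root only. The equation n^2 = 4 actually has two solutions: n = 2 and n = -2. The proof silently assumes n > 0 without justification, then uses this assumption to conclude n > 0, which is circular. The counterexample n = -2 shows the claim is false.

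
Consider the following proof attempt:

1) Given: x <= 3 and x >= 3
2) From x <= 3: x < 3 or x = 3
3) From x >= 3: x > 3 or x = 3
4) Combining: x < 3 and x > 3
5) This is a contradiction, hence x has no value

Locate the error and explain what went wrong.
Step 4: Combining: x < 3 and x > 3

Step 4 incorrectly combines the conditions. From x <= 3 and x >= 3, the intersection is x = 3. The error treats the 'or' cases as 'and' requirements. The correct conclusion is that x = 3 is the unique solution, not that no solution exists.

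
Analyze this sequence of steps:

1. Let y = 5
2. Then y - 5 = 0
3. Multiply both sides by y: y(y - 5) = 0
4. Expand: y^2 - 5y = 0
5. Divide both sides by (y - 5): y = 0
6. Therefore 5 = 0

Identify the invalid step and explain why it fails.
Step 5: Divide both sides by (y - 5): y = 0

Step 5 divides both sides by (y - 5). However, since y = 5, we have (y - 5) = 0. Division by zero is undefined, making this step invalid.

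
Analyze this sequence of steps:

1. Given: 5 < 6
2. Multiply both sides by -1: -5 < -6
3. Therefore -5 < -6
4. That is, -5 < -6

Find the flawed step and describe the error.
Step 2: Multiply both sides by -1: -5 < -6

Step 2 multiplies both sides by -1 but fails to reverse the inequality sign. When multiplying (or dividing) an inequality by a negative number, the direction must be reversed. Since 5 < 6, we should get -5 > -6, i.e., -5 > -6.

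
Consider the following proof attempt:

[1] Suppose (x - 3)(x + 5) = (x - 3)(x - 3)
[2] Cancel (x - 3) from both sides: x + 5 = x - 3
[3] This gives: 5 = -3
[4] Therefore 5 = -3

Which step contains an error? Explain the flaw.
Step 2: Cancel (x - 3) from both sides: x + 5 = x - 3

Step 2 cancels (x - 3) from both sides. This is only valid if (x - 3) ≠ 0, i.e., x ≠ 3. When x = 3, both sides equal zero regardless of the other factors. The correct approach requires considering x = 3 as a separate case.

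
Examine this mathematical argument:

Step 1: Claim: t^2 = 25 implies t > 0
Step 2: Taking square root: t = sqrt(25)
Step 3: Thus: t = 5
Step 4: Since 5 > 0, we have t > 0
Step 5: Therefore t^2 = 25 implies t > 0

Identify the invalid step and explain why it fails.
Step 2: Taking square root: t = sqrt(25)

Step 2 takes the square root and assumes the positive root only. The equation t^2 = 25 actually has two solutions: t = 5 and t = -5. The proof silently assumes t > 0 without justification, then uses this assumption to conclude t > 0, which is circular. The counterexample t = -5 shows the claim is false.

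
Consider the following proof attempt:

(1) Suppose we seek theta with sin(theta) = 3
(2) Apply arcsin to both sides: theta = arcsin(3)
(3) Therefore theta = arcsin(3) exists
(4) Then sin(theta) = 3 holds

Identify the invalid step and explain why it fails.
Step 2: Apply arcsin to both sides: theta = arcsin(3)

Step 2 applies arcsin to 3. However, arcsin(x) is only defined for x in [-1, 1] because sin(theta) can only produce values in that range. Since |3| > 1, arcsin(3) is undefined. There is no angle whose sine equals 3.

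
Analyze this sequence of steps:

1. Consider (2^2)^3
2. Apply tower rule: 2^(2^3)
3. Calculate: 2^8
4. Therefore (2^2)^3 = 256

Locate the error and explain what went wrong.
Step 2: Apply tower rule: 2^(2^3)

Step 2 incorrectly states that (a^b)^c = a^(b^c). The correct rule is (a^b)^c = a^(b×c). The actual value is (2^2)^3 = 2^6 = 64, not 2^8 = 256.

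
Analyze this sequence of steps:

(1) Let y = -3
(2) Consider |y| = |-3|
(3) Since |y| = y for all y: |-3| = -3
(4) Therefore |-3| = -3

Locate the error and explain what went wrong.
Step 3: Since |y| = y for all y: |-3| = -3

Step 3 incorrectly states that |y| = y for all y. The correct definition is |y| = y when y >= 0, and |y| = -y when y < 0. Since -3 < 0, we have |-3| = -(-3) = 3, not -3.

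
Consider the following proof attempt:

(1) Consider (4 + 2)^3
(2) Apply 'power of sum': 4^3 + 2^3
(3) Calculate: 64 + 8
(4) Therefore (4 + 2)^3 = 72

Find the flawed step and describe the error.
Step 2: Apply 'power of sum': 4^3 + 2^3

Step 2 incorrectly applies a non-existent rule '(a+b)^n = a^n + b^n'. This is false in general. The correct expansion uses the binomial theorem. The actual value is (4 + 2)^3 = 6^3 = 216, not 72.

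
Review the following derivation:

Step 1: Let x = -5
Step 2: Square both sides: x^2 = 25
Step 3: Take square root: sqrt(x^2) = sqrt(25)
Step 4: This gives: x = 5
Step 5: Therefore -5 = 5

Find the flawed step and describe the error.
Step 4: This gives: x = 5

Step 4 incorrectly states that sqrt(x^2) = x. The correct identity is sqrt(x^2) = |x|. Since x = -5 < 0, we have sqrt(x^2) = |-5| = 5, not x = -5.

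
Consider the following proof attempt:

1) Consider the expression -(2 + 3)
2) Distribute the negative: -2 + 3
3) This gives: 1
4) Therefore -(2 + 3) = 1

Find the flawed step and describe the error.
Step 2: Distribute the negative: -2 + 3

Step 2 incorrectly distributes the negative sign. The correct distribution is -(2 + 3) = -2 - 3 = -5. The negative must be applied to both terms, not just the first. The error treats -(2 + 3) as -2 + 3, which equals 1 instead of -5.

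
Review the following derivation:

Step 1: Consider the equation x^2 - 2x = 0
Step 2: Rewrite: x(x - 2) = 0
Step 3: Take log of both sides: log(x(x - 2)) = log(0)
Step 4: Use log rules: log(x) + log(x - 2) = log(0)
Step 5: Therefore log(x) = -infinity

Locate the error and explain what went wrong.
Step 3: Take log of both sides: log(x(x - 2)) = log(0)

Step 3 takes the logarithm of both sides, resulting in log(0) on the right side. The logarithm is only defined for positive numbers; log(0) is undefined (approaches negative infinity). This operation is invalid.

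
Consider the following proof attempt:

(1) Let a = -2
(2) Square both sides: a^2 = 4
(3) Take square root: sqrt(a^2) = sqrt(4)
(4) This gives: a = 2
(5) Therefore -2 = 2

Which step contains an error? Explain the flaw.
Step 4: This gives: a = 2

Step 4 incorrectly states that sqrt(a^2) = a. The correct identity is sqrt(a^2) = |a|. Since a = -2 < 0, we have sqrt(a^2) = |-2| = 2, not a = -2.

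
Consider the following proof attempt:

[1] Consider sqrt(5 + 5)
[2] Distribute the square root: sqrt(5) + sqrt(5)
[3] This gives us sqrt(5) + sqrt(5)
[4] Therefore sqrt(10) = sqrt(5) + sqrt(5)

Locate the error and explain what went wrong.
Step 2: Distribute the square root: sqrt(5) + sqrt(5)

Step 2 incorrectly 'distributes' the square root over addition. The square root function does not distribute: sqrt(a + b) ≠ sqrt(a) + sqrt(b). In fact, sqrt(5 + 5) = sqrt(10) ≈ 3.1623, while sqrt(5) + sqrt(5) ≈ 4.4721.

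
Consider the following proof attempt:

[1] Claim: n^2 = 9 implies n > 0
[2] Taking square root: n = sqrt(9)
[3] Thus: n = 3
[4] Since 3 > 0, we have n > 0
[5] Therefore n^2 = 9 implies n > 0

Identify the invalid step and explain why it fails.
Step 2: Taking square root: n = sqrt(9)

Step 2 takes the square root and assumes the positive root only. The equation n^2 = 9 actually has two solutions: n = 3 and n = -3. The proof silently assumes n > 0 without justification, then uses this assumption to conclude n > 0, which is circular. The counterexample n = -3 shows the claim is false.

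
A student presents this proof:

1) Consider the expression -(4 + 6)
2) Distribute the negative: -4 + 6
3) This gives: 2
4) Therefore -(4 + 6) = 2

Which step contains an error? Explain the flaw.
Step 2: Distribute the negative: -4 + 6

Step 2 incorrectly distributes the negative sign. The correct distribution is -(4 + 6) = -4 - 6 = -10. The negative must be applied to both terms, not just the first. The error treats -(4 + 6) as -4 + 6, which equals 2 instead of -10.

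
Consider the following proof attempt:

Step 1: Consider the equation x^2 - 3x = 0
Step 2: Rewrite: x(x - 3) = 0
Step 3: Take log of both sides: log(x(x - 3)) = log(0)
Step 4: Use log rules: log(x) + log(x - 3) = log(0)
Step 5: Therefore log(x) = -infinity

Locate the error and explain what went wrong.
Step 3: Take log of both sides: log(x(x - 3)) = log(0)

Step 3 takes the logarithm of both sides, resulting in log(0) on the right side. The logarithm is only defined for positive numbers; log(0) is undefined (approaches negative infinity). This operation is invalid.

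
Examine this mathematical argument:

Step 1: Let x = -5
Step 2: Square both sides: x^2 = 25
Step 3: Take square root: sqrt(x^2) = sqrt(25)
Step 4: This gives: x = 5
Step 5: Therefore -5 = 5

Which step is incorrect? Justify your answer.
Step 4: This gives: x = 5

Step 4 incorrectly states that sqrt(x^2) = x. The correct identity is sqrt(x^2) = |x|. Since x = -5 < 0, we have sqrt(x^2) = |-5| = 5, not x = -5.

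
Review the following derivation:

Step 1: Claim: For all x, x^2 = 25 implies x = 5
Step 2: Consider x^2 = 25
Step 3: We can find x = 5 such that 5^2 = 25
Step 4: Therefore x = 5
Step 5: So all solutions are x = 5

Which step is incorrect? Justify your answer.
Step 4: Therefore x = 5

Step 4 incorrectly concludes that x = 5 is the only solution. The proof shows that x = 5 is A solution (existence), but does not show it is the ONLY solution (uniqueness). In fact, x = -5 is also a solution since (-5)^2 = 25. Finding one solution doesn't prove there are no others.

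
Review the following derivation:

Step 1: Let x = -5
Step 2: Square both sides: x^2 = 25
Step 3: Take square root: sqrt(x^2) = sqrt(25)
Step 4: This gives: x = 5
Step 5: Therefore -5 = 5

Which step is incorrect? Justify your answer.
Step 4: This gives: x = 5

Step 4 incorrectly states that sqrt(x^2) = x. The correct identity is sqrt(x^2) = |x|. Since x = -5 < 0, we have sqrt(x^2) = |-5| = 5, not x = -5.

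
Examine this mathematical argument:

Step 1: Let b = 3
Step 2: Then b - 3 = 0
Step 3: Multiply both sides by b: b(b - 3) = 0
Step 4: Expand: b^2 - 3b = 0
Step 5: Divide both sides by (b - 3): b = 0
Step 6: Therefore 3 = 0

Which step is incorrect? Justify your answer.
Step 5: Divide both sides by (b - 3): b = 0

Step 5 divides both sides by (b - 3). However, since b = 3, we have (b - 3) = 0. Division by zero is undefined, making this step invalid.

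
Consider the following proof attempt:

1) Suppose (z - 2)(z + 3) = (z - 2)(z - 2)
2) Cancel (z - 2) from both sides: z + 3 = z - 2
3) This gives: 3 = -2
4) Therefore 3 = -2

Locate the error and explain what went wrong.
Step 2: Cancel (z - 2) from both sides: z + 3 = z - 2

Step 2 cancels (z - 2) from both sides. This is only valid if (z - 2) ≠ 0, i.e., z ≠ 2. When z = 2, both sides equal zero regardless of the other factors. The correct approach requires considering z = 2 as a separate case.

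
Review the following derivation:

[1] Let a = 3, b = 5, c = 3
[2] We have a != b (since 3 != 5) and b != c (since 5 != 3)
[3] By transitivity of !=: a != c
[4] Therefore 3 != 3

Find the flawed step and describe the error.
Step 3: By transitivity of !=: a != c

Step 3 incorrectly applies transitivity to the '!=' relation. Transitivity states: if a R b and b R c, then a R c. However, '!=' is not transitive. Counterexample: 3 != 5 and 5 != 3, but 3 = 3 (both equal 3). Transitivity holds for relations like <, <=, =, but not for !=.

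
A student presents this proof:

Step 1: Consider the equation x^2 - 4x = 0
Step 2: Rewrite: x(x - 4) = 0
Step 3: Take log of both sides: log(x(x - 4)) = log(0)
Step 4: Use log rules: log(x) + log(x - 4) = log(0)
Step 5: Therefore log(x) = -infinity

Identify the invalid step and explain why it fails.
Step 3: Take log of both sides: log(x(x - 4)) = log(0)

Step 3 takes the logarithm of both sides, resulting in log(0) on the right side. The logarithm is only defined for positive numbers; log(0) is undefined (approaches negative infinity). This operation is invalid.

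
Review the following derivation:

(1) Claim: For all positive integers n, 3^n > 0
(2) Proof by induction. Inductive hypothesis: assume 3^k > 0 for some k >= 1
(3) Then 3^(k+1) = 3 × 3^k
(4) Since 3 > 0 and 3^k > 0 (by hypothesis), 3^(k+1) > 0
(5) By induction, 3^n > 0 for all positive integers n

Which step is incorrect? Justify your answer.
Step 5: By induction, 3^n > 0 for all positive integers n

Step 5 concludes the proof by induction, but no base case was ever established. A valid induction proof requires: (1) a base case proving 3^1 > 0, and (2) an inductive step showing IF 3^k > 0 THEN 3^(k+1) > 0. Steps 2-4 correctly establish the inductive step, but without the base case the conclusion in step 5 does not follow.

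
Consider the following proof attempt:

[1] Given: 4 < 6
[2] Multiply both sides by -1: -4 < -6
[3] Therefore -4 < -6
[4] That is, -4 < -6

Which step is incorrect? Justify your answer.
Step 2: Multiply both sides by -1: -4 < -6

Step 2 multiplies both sides by -1 but fails to reverse the inequality sign. When multiplying (or dividing) an inequality by a negative number, the direction must be reversed. Since 4 < 6, we should get -4 > -6, i.e., -4 > -6.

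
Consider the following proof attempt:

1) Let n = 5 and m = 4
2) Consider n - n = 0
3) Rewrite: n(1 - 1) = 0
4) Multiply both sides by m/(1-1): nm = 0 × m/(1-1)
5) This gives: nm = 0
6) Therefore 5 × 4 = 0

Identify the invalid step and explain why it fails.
Step 4: Multiply both sides by m/(1-1): nm = 0 × m/(1-1)

Step 4 multiplies both sides by m/(1-1). However, 1-1 = 0, so this is multiplication by m/0, which is undefined. We cannot multiply by an undefined expression.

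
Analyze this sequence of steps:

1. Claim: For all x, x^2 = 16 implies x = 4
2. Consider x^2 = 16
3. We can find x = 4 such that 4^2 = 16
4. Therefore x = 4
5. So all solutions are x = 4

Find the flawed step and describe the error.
Step 4: Therefore x = 4

Step 4 incorrectly concludes that x = 4 is the only solution. The proof shows that x = 4 is A solution (existence), but does not show it is the ONLY solution (uniqueness). In fact, x = -4 is also a solution since (-4)^2 = 16. Finding one solution doesn't prove there are no others.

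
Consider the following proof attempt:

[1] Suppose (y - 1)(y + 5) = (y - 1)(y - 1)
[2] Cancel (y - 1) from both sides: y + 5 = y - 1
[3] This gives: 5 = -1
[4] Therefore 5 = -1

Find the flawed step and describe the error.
Step 2: Cancel (y - 1) from both sides: y + 5 = y - 1

Step 2 cancels (y - 1) from both sides. This is only valid if (y - 1) ≠ 0, i.e., y ≠ 1. When y = 1, both sides equal zero regardless of the other factors. The correct approach requires considering y = 1 as a separate case.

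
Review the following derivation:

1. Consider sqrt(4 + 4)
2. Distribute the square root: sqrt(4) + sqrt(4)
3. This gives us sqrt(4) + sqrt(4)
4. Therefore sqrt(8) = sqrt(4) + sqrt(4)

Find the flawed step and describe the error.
Step 2: Distribute the square root: sqrt(4) + sqrt(4)

Step 2 incorrectly 'distributes' the square root over addition. The square root function does not distribute: sqrt(a + b) ≠ sqrt(a) + sqrt(b). In fact, sqrt(4 + 4) = sqrt(8) ≈ 2.8284, while sqrt(4) + sqrt(4) ≈ 4.0000.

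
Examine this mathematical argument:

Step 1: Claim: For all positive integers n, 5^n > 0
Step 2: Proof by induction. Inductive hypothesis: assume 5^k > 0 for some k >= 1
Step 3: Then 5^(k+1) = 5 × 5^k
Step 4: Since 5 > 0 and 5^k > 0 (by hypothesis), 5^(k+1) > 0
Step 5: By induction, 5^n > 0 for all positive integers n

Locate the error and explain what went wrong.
Step 5: By induction, 5^n > 0 for all positive integers n

Step 5 concludes the proof by induction, but no base case was ever established. A valid induction proof requires: (1) a base case proving 5^1 > 0, and (2) an inductive step showing IF 5^k > 0 THEN 5^(k+1) > 0. Steps 2-4 correctly establish the inductive step, but without the base case the conclusion in step 5 does not follow.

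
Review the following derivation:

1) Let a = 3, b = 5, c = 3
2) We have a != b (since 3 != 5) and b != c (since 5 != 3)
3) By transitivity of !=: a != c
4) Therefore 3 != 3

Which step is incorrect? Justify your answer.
Step 3: By transitivity of !=: a != c

Step 3 incorrectly applies transitivity to the '!=' relation. Transitivity states: if a R b and b R c, then a R c. However, '!=' is not transitive. Counterexample: 3 != 5 and 5 != 3, but 3 = 3 (both equal 3). Transitivity holds for relations like <, <=, =, but not for !=.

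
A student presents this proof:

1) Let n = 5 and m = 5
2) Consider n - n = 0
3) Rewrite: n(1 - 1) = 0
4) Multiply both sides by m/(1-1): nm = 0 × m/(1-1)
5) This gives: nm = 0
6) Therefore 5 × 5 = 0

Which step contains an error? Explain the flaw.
Step 4: Multiply both sides by m/(1-1): nm = 0 × m/(1-1)

Step 4 multiplies both sides by m/(1-1). However, 1-1 = 0, so this is multiplication by m/0, which is undefined. We cannot multiply by an undefined expression.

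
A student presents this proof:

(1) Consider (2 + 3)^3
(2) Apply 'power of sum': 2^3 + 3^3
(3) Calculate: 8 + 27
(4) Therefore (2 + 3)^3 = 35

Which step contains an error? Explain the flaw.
Step 2: Apply 'power of sum': 2^3 + 3^3

Step 2 incorrectly applies a non-existent rule '(a+b)^n = a^n + b^n'. This is false in general. The correct expansion uses the binomial theorem. The actual value is (2 + 3)^3 = 5^3 = 125, not 35.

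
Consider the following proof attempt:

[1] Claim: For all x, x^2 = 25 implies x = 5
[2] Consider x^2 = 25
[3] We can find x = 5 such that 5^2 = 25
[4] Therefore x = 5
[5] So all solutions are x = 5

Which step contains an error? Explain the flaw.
Step 4: Therefore x = 5

Step 4 incorrectly concludes that x = 5 is the only solution. The proof shows that x = 5 is A solution (existence), but does not show it is the ONLY solution (uniqueness). In fact, x = -5 is also a solution since (-5)^2 = 25. Finding one solution doesn't prove there are no others.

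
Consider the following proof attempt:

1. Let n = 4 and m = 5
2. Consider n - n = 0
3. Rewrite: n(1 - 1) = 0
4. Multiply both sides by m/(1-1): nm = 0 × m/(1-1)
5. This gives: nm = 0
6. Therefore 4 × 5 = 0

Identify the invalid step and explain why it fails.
Step 4: Multiply both sides by m/(1-1): nm = 0 × m/(1-1)

Step 4 multiplies both sides by m/(1-1). However, 1-1 = 0, so this is multiplication by m/0, which is undefined. We cannot multiply by an undefined expression.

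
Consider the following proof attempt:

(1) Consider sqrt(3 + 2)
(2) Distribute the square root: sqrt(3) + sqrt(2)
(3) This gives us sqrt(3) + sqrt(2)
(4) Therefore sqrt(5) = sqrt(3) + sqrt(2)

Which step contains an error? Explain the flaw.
Step 2: Distribute the square root: sqrt(3) + sqrt(2)

Step 2 incorrectly 'distributes' the square root over addition. The square root function does not distribute: sqrt(a + b) ≠ sqrt(a) + sqrt(b). In fact, sqrt(3 + 2) = sqrt(5) ≈ 2.2361, while sqrt(3) + sqrt(2) ≈ 3.1463.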